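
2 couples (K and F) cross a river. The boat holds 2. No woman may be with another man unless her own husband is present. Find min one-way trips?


Label couples K and F.
1. WK+WF → (far: WK,WF; near: HK,HF)
2. WK ←   (far: WF; near: HK,HF,WK)
3. HK+HF → (far: HK,HF,WF; near: WK)
4. HK ←   (far: HF,WF; near: HK,WK)  — HK returns, since WK is alone on near bank
5. HK+WK → (far: all four; near: empty)
Every state respects the constraint.
Minimum trips = 5

5


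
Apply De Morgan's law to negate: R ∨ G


De Morgan's law: ¬(P ∨ Q) ≡ ¬P ∧ ¬Q
¬(R ∨ G) = ¬R ∧ ¬G

¬R ∧ ¬G


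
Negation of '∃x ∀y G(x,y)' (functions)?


Original: ∃x ∀y G(x,y)
Rule: ¬∀→∃, ¬∃→∀, negate predicate.
Negation: ∀x ∃y ¬G(x,y)

∀x ∃y ¬G(x,y)


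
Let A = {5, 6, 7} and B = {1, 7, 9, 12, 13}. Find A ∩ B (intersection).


A = {5, 6, 7}
B = {1, 7, 9, 12, 13}
Operation: intersection
Elements in both: 7

{7}


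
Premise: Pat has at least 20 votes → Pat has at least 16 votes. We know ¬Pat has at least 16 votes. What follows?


Modus tollens: P → Q, ¬Q ⊢ ¬P
P: Pat has at least 20 votes
Q: Pat has at least 16 votes
We have P → Q and Q is false.
By modus tollens, P must be false.

It is not the case that Pat has at least 20 votes


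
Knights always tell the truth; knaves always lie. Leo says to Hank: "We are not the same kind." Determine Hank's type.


Leo says: "We are not the same kind."
Case 1: Leo is a Knight (truth-teller)
  Statement is true → they ARE different → Hank is a Knave
Case 2: Leo is a Knave (liar)
  Statement is false → they are NOT different → Hank is a Knave
In both cases, Hank is a Knave.

Knave


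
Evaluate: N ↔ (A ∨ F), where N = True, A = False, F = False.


N = True, A = False, F = False
Step 1: A ∨ F = False OR False = False
Step 2: N ↔ (False): true when both sides have same truth value.
Result: True ↔ False = False

False


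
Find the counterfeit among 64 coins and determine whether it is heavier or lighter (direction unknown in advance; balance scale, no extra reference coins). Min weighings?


Let n = 64. 128 possibilities (n coins × lighter/heavier); each weighing has 3 outcomes.
Bound for k weighings: say the first weighing puts j coins on each pan. If it tips, the 2j weighed coins remain suspects (each with a known direction) and k-1 weighings give 3^(k-1) outcomes; 3^(k-1) is odd, so 2j ≤ 3^(k-1) - 1. If it balances, the n - 2j unweighed coins remain with direction unknown: 2(n - 2j) ≤ 3^(k-1) - 1 by the same parity argument. Adding, n ≤ (3^(k-1) - 1) + (3^(k-1) - 1)/2 = (3^k - 3)/2, and the classical three-group strategy achieves this (3 coins in 2 weighings, 12 in 3, 39 in 4, 120 in 5).
So we need the smallest k with (3^k - 3)/2 ≥ 64.
k = 4: (3^4 - 3)/2 = 39 < 64 ✗
k = 5: (3^5 - 3)/2 = 120 ≥ 64 ✓

5


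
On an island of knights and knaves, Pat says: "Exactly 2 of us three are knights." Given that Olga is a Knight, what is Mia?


Pat claims exactly 2 knights among Pat, Olga, Mia.
Given: Olga is a Knight.

Case 1: Pat is a Knight (tells truth)
  Then exactly 2 of the three are knights.
  Counting Pat, Olga: 2 knight(s) so far. Need 0 more → Mia = Knave.
Case 2: Pat is a Knave (lies)
  Then the count is NOT 2.
  If Mia = Knight, count = 2 = 2 → claim would be true, contradicts lie.
  If Mia = Knave, count = 1 ≠ 2 → lie confirmed ✓

Mia is a Knave.

Knave


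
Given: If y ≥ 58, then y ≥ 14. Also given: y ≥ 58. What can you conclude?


Modus ponens: P → Q, P ⊢ Q
P: y ≥ 58
Q: y ≥ 14
We have P → Q and P is true.
By modus ponens, Q must be true.

y ≥ 14


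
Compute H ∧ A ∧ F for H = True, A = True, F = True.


H = True, A = True, F = True
Step 1: H ∧ A = True AND True = True
Step 2: (True) ∧ F = (True) AND True = True
AND is true only when ALL operands are true.

True


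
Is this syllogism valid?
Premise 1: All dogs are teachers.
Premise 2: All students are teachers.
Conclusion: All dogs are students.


Premise 1: All dogs are teachers.
Premise 2: All students are teachers.
Conclusion: All dogs are students.
Fallacy: undistributed middle. teachers is predicate in both.
Counterexample: dogs and students could be disjoint subsets of teachers.

Invalid


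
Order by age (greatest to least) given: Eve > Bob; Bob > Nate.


Constraints: Eve > Bob; Bob > Nate
Method: at each step, the next-highest is the one remaining person who never appears on the smaller side of a constraint between remaining people.
  Step 1: remaining {Bob, Nate, Eve}; on the smaller side: {Bob, Nate} → Eve is next (Eve > Bob).
  Step 2: remaining {Bob, Nate}; on the smaller side: {Nate} → Bob is next (Bob > Nate).
  Step 3: only Nate remains → lowest.
Final ranking (highest to lowest):

Eve > Bob > Nate


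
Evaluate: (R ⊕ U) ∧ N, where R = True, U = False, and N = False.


R = True, U = False, N = False
Step 1: R ⊕ U = True XOR False = True
Step 2: True ∧ N = True AND False = False
XOR true when exactly one of R,U is true; then AND with N.

False


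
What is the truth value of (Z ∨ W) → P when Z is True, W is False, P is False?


Z = True, W = False, P = False
Step 1: Z ∨ W = True OR False = True
Step 2: (True) → P: false only when antecedent=True and P=False.
Result: False

False


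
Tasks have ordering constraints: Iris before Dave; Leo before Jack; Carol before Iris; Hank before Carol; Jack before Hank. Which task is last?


Constraints: Iris before Dave; Leo before Jack; Carol before Iris; Hank before Carol; Jack before Hank
The last task can have nothing scheduled after it, so it must never appear on the left of a 'before'.
Tasks appearing before some other task: Iris, Leo, Carol, Hank, Jack.
The only task not in that list is Dave → it is last.

Dave


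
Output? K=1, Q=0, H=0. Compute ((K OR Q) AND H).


K OR Q = 1|0 = 1
1 AND 0 = 0

0


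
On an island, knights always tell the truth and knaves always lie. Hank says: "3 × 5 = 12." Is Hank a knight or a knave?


Statement: "3 × 5 = 12."
Actual: 3 × 5 = 15
Claimed: 12
Statement is FALSE → Hank lies → Knave

Knave


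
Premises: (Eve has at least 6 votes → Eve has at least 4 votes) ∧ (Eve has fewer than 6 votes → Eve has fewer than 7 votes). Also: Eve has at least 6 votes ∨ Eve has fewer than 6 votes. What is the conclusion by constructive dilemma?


Constructive dilemma: (P → Q) ∧ (R → S), P ∨ R ⊢ Q ∨ S
Premise 1: Eve has at least 6 votes → Eve has at least 4 votes
Premise 2: Eve has fewer than 6 votes → Eve has fewer than 7 votes
Premise 3: Eve has at least 6 votes ∨ Eve has fewer than 6 votes
Case 1: Assuming Eve has at least 6 votes, then by Premise 1, Eve has at least 4 votes.
Case 2: Assuming Eve has fewer than 6 votes, then by Premise 2, Eve has fewer than 7 votes.
Since one of Eve has at least 6 votes or Eve has fewer than 6 votes must hold, we get Eve has at least 4 votes or Eve has fewer than 7 votes.

Eve has at least 4 votes or Eve has fewer than 7 votes.


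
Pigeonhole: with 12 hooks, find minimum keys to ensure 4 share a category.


Pigeonhole: to guarantee k in one of n categories, need (k-1)×n + 1.
k = 4, n = 12
Minimum = (4-1) × 12 + 1 = 3 × 12 + 1

37


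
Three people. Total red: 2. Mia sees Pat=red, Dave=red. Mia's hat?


Total red = 2, seen red = 2
Own red = 2 - 2 = 0
Mia's hat is blue.

blue


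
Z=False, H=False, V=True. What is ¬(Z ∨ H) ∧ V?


Z = False, H = False, V = True
Expression: ¬(Z ∨ H) ∧ V
Step 1: Z ∨ H = False OR False = False
Step 2: ¬(Z ∨ H) = NOT False = True
Step 3: (True) ∧ V = True AND True = True

True


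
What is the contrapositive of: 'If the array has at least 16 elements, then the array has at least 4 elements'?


Original: If the array has at least 16 elements, then the array has at least 4 elements
Contrapositive: If ¬Q, then ¬P
Negate Q: not (the array has at least 4 elements)
Negate P: not (the array has at least 16 elements)

If not (the array has at least 4 elements), then not (the array has at least 16 elements).


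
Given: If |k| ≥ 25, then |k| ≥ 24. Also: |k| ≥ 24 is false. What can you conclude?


Modus tollens: P → Q, ¬Q ⊢ ¬P
P: |k| ≥ 25
Q: |k| ≥ 24
We have P → Q and Q is false.
By modus tollens, P must be false.

It is not the case that |k| ≥ 25


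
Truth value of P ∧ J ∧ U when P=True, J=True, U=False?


P = True, J = True, U = False
Expression: P ∧ J ∧ U
Step 1: P ∧ J = True AND True = True
Step 2: (True) ∧ U = True AND False = False

False


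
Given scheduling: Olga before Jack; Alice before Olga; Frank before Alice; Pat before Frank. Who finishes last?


Constraints: Olga before Jack; Alice before Olga; Frank before Alice; Pat before Frank
The last task can have nothing scheduled after it, so it must never appear on the left of a 'before'.
Tasks appearing before some other task: Olga, Alice, Frank, Pat.
The only task not in that list is Jack → it is last.

Jack


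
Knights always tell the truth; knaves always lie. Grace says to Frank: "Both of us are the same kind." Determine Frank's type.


Grace says: "Both of us are the same kind."
Case 1: Grace is a Knight (truth-teller)
  Statement is true → they ARE the same → Frank is also a Knight
Case 2: Grace is a Knave (liar)
  Statement is false → they are NOT the same → Frank is a Knight
In both cases, Frank is a Knight.

Knight


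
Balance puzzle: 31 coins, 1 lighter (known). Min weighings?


Each weighing has 3 outcomes (left heavy / balance / right heavy), so k weighings distinguish at most 3^k cases; splitting into three near-equal groups achieves this.
Need 3^k ≥ 31: 3^3 = 27 < 31 ≤ 3^4 = 81
k = ⌈log₃(31)⌉ = 4

4


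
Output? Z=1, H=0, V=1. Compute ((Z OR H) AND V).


Z OR H = 1|0 = 1
1 AND 1 = 1

1


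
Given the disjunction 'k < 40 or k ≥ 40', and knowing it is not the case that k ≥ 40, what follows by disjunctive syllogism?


Disjunctive syllogism: P ∨ Q, ¬P ⊢ Q
Disjunction: k < 40 ∨ k ≥ 40
We know it is not the case that k ≥ 40.
By disjunctive syllogism, the other disjunct must be true.

k < 40


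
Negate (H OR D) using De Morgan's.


De Morgan's law: ¬(P ∨ Q) ≡ ¬P ∧ ¬Q
¬(H ∨ D) = ¬H ∧ ¬D

¬H ∧ ¬D


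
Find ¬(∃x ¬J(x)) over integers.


Original: ∃x ¬J(x)
Rule: ¬∀→∃, ¬∃→∀, negate predicate.
Negation: ∀x J(x)

∀x J(x)


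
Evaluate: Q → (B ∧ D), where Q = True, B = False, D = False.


Q = True, B = False, D = False
Step 1: B ∧ D = False AND False = False
Step 2: Q → (False): false only when Q=True and consequent=False.
Result: False

False


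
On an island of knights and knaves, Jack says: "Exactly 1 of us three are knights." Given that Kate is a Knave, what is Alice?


Jack claims exactly 1 knights among Jack, Kate, Alice.
Given: Kate is a Knave.

Case 1: Jack is a Knight (tells truth)
  Then exactly 1 of the three are knights.
  Counting Jack, Kate: 1 knight(s) so far. Need 0 more → Alice = Knave.
Case 2: Jack is a Knave (lies)
  Then the count is NOT 1.
  If Alice = Knight, count = 1 = 1 → claim would be true, contradicts lie.
  If Alice = Knave, count = 0 ≠ 1 → lie confirmed ✓

Alice is a Knave.

Knave


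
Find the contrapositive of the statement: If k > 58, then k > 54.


Original: If k > 58, then k > 54
Contrapositive: If ¬Q, then ¬P
Negate Q: not (k > 54)
Negate P: not (k > 58)

If not (k > 54), then not (k > 58).


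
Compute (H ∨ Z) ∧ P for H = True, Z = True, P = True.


H = True, Z = True, P = True
Step 1: H ∨ Z = True OR True = True
Step 2: True ∧ P = True AND True = True
OR is true when at least one operand is true; AND requires both.

True


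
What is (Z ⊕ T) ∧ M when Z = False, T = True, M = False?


Z = False, T = True, M = False
Step 1: Z ⊕ T = False XOR True = True
Step 2: True ∧ M = True AND False = False
XOR true when exactly one of Z,T is true; then AND with M.

False


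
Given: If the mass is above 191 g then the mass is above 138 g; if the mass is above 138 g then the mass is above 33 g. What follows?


Hypothetical syllogism: P → Q, Q → R ⊢ P → R
Premise 1: the mass is above 191 g → the mass is above 138 g
Premise 2: the mass is above 138 g → the mass is above 33 g
Chain the implications: the middle term (the mass is above 138 g) links the two.
Conclusion: If the mass is above 191 g, then the mass is above 33 g.

If the mass is above 191 g, then the mass is above 33 g.


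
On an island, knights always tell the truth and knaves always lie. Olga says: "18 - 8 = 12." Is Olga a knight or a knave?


Statement: "18 - 8 = 12."
Actual: 18 - 8 = 10
Claimed: 12
Statement is FALSE → Olga lies → Knave

Knave


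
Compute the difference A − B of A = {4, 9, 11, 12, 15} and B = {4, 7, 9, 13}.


A = {4, 9, 11, 12, 15}
B = {4, 7, 9, 13}
Operation: difference A − B
In A but not B: 11, 12, 15

{11, 12, 15}


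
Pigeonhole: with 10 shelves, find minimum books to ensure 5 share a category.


Pigeonhole: to guarantee k in one of n categories, need (k-1)×n + 1.
k = 5, n = 10
Minimum = (5-1) × 10 + 1 = 4 × 10 + 1

41


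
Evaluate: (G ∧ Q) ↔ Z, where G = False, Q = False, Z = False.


G = False, Q = False, Z = False
Step 1: G ∧ Q = False AND False = False
Step 2: (False) ↔ Z: true when both sides have same truth value.
Result: False ↔ False = True

True


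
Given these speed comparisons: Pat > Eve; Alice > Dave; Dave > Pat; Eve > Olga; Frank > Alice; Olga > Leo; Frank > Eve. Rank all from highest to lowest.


Constraints: Pat > Eve; Alice > Dave; Dave > Pat; Eve > Olga; Frank > Alice; Olga > Leo; Frank > Eve
Method: at each step, the next-highest is the one remaining person who never appears on the smaller side of a constraint between remaining people.
  Step 1: remaining {Frank, Alice, Eve, Olga, Leo, Dave, Pat}; on the smaller side: {Alice, Eve, Olga, Leo, Dave, Pat} → Frank is next (Frank > Alice; Frank > Eve).
  Step 2: remaining {Alice, Eve, Olga, Leo, Dave, Pat}; on the smaller side: {Eve, Olga, Leo, Dave, Pat} → Alice is next (Alice > Dave).
  Step 3: remaining {Eve, Olga, Leo, Dave, Pat}; on the smaller side: {Eve, Olga, Leo, Pat} → Dave is next (Dave > Pat).
  Step 4: remaining {Eve, Olga, Leo, Pat}; on the smaller side: {Eve, Olga, Leo} → Pat is next (Pat > Eve).
  Step 5: remaining {Eve, Olga, Leo}; on the smaller side: {Olga, Leo} → Eve is next (Eve > Olga).
  Step 6: remaining {Olga, Leo}; on the smaller side: {Leo} → Olga is next (Olga > Leo).
  Step 7: only Leo remains → lowest.
Final ranking (highest to lowest):

Frank > Alice > Dave > Pat > Eve > Olga > Leo


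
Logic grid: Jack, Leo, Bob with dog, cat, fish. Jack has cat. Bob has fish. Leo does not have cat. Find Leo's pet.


From clues:
  Bob → fish
  Jack → cat
By elimination, Leo gets the remaining.

dog


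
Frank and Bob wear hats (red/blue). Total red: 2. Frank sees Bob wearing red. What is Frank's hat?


Total red = 2, Bob = red
Red accounted for: 1
Remaining for Frank: 1
Frank's hat is red.

red


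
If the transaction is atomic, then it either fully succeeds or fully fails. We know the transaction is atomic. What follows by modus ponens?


Modus ponens: P → Q, P ⊢ Q
P: the transaction is atomic
Q: it either fully succeeds or fully fails
We have P → Q and P is true.
By modus ponens, Q must be true.

It either fully succeeds or fully fails


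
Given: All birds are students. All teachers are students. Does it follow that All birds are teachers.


Premise 1: All birds are students.
Premise 2: All teachers are students.
Conclusion: All birds are teachers.
Fallacy: undistributed middle. students is predicate in both.
Counterexample: birds and teachers could be disjoint subsets of students.

Invalid


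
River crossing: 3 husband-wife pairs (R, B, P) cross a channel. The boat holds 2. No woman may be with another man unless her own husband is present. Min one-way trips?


Label couples R, B, P (H = husband, W = wife).
Counting alone: 6 people, the boat carries 2 and someone must bring it back, so each round trip nets at most +1 on the far side until the last crossing → at least 9 trips. The jealousy constraint makes 9 impossible; the shortest valid schedule has 11:
1. WR+WB →  (far: WR,WB; near: HR,HB,HP,WP)
2. WR ←       (far: WB; near: HR,HB,HP,WR,WP)
3. WR+WP →  (far: WR,WB,WP; near: HR,HB,HP)
4. WR ←       (far: WB,WP; near: HR,HB,HP,WR)
5. HB+HP →  (far: HB,WB,HP,WP; near: HR,WR)
6. HB+WB ←  (far: HP,WP; near: HR,WR,HB,WB)
7. HR+HB →  (far: HR,HB,HP,WP; near: WR,WB)
8. WP ←       (far: HR,HB,HP; near: WR,WB,WP)
9. WR+WB →  (far: HR,WR,HB,WB,HP; near: WP)
10. HP ←      (far: HR,WR,HB,WB; near: HP,WP)
11. HP+WP → (far: all six; near: empty)
In every state each wife is either with her husband or with no other man.
Minimum trips = 11

11


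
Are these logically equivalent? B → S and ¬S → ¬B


Expression 1: B → S
Expression 2: ¬S → ¬B
Truth table (B S | Expr1 Expr2):
  T T |   T     T
  T F |   F     F
  F T |   T     T
  F F |   T     T
All 4 rows agree, so the expressions are logically equivalent.

Yes


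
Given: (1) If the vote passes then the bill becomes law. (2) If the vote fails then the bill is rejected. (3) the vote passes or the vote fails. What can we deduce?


Constructive dilemma: (P → Q) ∧ (R → S), P ∨ R ⊢ Q ∨ S
Premise 1: the vote passes → the bill becomes law
Premise 2: the vote fails → the bill is rejected
Premise 3: the vote passes ∨ the vote fails
Case 1: Assuming the vote passes, then by Premise 1, the bill becomes law.
Case 2: Assuming the vote fails, then by Premise 2, the bill is rejected.
Since one of the vote passes or the vote fails must hold, we get the bill becomes law or the bill is rejected.

The bill becomes law or the bill is rejected.


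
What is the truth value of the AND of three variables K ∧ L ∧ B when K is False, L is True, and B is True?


K = False, L = True, B = True
Step 1: K ∧ L = False AND True = False
Step 2: (False) ∧ B = (False) AND True = False
AND is true only when ALL operands are true.

False


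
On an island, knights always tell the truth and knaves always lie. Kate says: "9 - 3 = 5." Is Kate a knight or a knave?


Statement: "9 - 3 = 5."
Actual: 9 - 3 = 6
Claimed: 5
Statement is FALSE → Kate lies → Knave

Knave


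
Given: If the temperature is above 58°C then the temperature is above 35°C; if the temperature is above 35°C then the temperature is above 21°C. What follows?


Hypothetical syllogism: P → Q, Q → R ⊢ P → R
Premise 1: the temperature is above 58°C → the temperature is above 35°C
Premise 2: the temperature is above 35°C → the temperature is above 21°C
Chain the implications: the middle term (the temperature is above 35°C) links the two.
Conclusion: If the temperature is above 58°C, then the temperature is above 21°C.

If the temperature is above 58°C, then the temperature is above 21°C.


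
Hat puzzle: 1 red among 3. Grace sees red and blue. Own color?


Total red = 1, seen red = 1
Own red = 1 - 1 = 0
Grace's hat is blue.

blue


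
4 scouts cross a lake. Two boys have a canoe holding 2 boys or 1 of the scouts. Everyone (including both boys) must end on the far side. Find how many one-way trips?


Per crossing of one of the scouts: boys→, one←, one of the scouts→, one← = 4 trips
4 × 4 = 16, + 1 final boys→ = 17
Minimum trips = 17

17


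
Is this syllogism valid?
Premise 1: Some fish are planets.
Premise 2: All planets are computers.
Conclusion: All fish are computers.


Premise 1: Some fish are planets.
Premise 2: All planets are computers.
Conclusion: All fish are computers.
Fallacy: illicit minor. The minor term (fish) is distributed in the conclusion ('All fish ...') but undistributed in its premise ('Some fish are planets' doesn't cover all fish).
Only 'Some fish are computers' follows, not 'All'.

Invalid


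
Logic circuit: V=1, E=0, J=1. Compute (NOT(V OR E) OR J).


V OR E = 1
NOT(1) = 0
0 OR 1 = 1

1


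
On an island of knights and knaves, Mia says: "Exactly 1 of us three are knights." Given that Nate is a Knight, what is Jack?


Mia claims exactly 1 knights among Mia, Nate, Jack.
Given: Nate is a Knight.

Case 1: Mia is a Knight (tells truth)
  Then exactly 1 of the three are knights.
  Counting Mia, Nate: 2 knight(s) so far. Need -1 more → impossible.
Case 2: Mia is a Knave (lies)
  Then the count is NOT 1.
  If Jack = Knave, count = 1 = 1 → claim would be true, contradicts lie.
  If Jack = Knight, count = 2 ≠ 1 → lie confirmed ✓

Jack is a Knight.

Knight


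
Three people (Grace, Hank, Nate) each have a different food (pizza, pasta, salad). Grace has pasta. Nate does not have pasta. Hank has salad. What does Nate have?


From clues:
  Grace → pasta
  Hank → salad
By elimination, Nate gets the remaining.

pizza


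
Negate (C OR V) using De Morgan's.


De Morgan's law: ¬(P ∨ Q) ≡ ¬P ∧ ¬Q
¬(C ∨ V) = ¬C ∧ ¬V

¬C ∧ ¬V


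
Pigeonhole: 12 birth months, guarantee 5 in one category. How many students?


Pigeonhole: to guarantee k in one of n categories, need (k-1)×n + 1.
k = 5, n = 12
Minimum = (5-1) × 12 + 1 = 4 × 12 + 1

49


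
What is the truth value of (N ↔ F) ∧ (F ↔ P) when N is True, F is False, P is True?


N = True, F = False, P = True
Step 1: N ↔ F is true when N and F have the same value. Result: False
Step 2: F ↔ P is true when F and P have the same value. Result: False
Step 3: False ∧ False = False

False


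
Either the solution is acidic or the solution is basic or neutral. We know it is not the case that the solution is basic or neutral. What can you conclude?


Disjunctive syllogism: P ∨ Q, ¬P ⊢ Q
Disjunction: the solution is acidic ∨ the solution is basic or neutral
We know it is not the case that the solution is basic or neutral.
By disjunctive syllogism, the other disjunct must be true.

The solution is acidic


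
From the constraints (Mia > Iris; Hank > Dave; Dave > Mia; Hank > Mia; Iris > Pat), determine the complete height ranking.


Constraints: Mia > Iris; Hank > Dave; Dave > Mia; Hank > Mia; Iris > Pat
Method: at each step, the next-highest is the one remaining person who never appears on the smaller side of a constraint between remaining people.
  Step 1: remaining {Mia, Iris, Pat, Dave, Hank}; on the smaller side: {Mia, Iris, Pat, Dave} → Hank is next (Hank > Dave; Hank > Mia).
  Step 2: remaining {Mia, Iris, Pat, Dave}; on the smaller side: {Mia, Iris, Pat} → Dave is next (Dave > Mia).
  Step 3: remaining {Mia, Iris, Pat}; on the smaller side: {Iris, Pat} → Mia is next (Mia > Iris).
  Step 4: remaining {Iris, Pat}; on the smaller side: {Pat} → Iris is next (Iris > Pat).
  Step 5: only Pat remains → lowest.
Final ranking (highest to lowest):

Hank > Dave > Mia > Iris > Pat


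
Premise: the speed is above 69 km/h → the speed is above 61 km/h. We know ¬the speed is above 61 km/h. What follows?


Modus tollens: P → Q, ¬Q ⊢ ¬P
P: the speed is above 69 km/h
Q: the speed is above 61 km/h
We have P → Q and Q is false.
By modus tollens, P must be false.

It is not the case that the speed is above 69 km/h


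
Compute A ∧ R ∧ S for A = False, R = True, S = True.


A = False, R = True, S = True
Step 1: A ∧ R = False AND True = False
Step 2: (False) ∧ S = (False) AND True = False
AND is true only when ALL operands are true.

False


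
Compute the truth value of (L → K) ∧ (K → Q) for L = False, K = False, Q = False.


L = False, K = False, Q = False
Step 1: L → K is false only when L=True and K=False. Result: True
Step 2: K → Q is false only when K=True and Q=False. Result: True
Step 3: True ∧ True = True

True


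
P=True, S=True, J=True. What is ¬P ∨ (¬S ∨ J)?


P = True, S = True, J = True
Expression: ¬P ∨ (¬S ∨ J)
Step 1: ¬S = NOT True = False
Step 2: ¬S ∨ J = False OR True = True
Step 3: ¬P = NOT True = False
Step 4: (False) ∨ (True) = False OR True = True

True


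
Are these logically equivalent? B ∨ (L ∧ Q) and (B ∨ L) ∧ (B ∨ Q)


Expression 1: B ∨ (L ∧ Q)
Expression 2: (B ∨ L) ∧ (B ∨ Q)
Truth table (B L Q | Expr1 Expr2):
  T T T |   T     T
  T T F |   T     T
  T F T |   T     T
  T F F |   T     T
  F T T |   T     T
  F T F |   F     F
  F F T |   F     F
  F F F |   F     F
All 8 rows agree, so the expressions are logically equivalent.

Yes


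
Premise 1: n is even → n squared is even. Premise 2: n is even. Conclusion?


Modus ponens: P → Q, P ⊢ Q
P: n is even
Q: n squared is even
We have P → Q and P is true.
By modus ponens, Q must be true.

n squared is even


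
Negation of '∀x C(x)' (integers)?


Original: ∀x C(x)
Rule: ¬∀→∃, ¬∃→∀, negate predicate.
Negation: ∃x ¬C(x)

∃x ¬C(x)


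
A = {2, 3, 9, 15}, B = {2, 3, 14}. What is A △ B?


A = {2, 3, 9, 15}
B = {2, 3, 14}
Operation: symmetric difference
In A only: [9, 15], in B only: [14]

{9, 14, 15}


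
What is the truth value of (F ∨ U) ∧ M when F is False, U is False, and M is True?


F = False, U = False, M = True
Step 1: F ∨ U = False OR False = False
Step 2: False ∧ M = False AND True = False
OR is true when at least one operand is true; AND requires both.

False


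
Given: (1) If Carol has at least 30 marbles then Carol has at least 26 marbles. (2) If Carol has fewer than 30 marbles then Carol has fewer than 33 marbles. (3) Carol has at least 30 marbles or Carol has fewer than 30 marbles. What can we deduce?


Constructive dilemma: (P → Q) ∧ (R → S), P ∨ R ⊢ Q ∨ S
Premise 1: Carol has at least 30 marbles → Carol has at least 26 marbles
Premise 2: Carol has fewer than 30 marbles → Carol has fewer than 33 marbles
Premise 3: Carol has at least 30 marbles ∨ Carol has fewer than 30 marbles
Case 1: Assuming Carol has at least 30 marbles, then by Premise 1, Carol has at least 26 marbles.
Case 2: Assuming Carol has fewer than 30 marbles, then by Premise 2, Carol has fewer than 33 marbles.
Since one of Carol has at least 30 marbles or Carol has fewer than 30 marbles must hold, we get Carol has at least 26 marbles or Carol has fewer than 33 marbles.

Carol has at least 26 marbles or Carol has fewer than 33 marbles.


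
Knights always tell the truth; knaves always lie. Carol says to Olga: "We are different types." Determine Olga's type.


Carol says: "We are different types."
Case 1: Carol is a Knight (truth-teller)
  Statement is true → they ARE different → Olga is a Knave
Case 2: Carol is a Knave (liar)
  Statement is false → they are NOT different → Olga is a Knave
In both cases, Olga is a Knave.

Knave


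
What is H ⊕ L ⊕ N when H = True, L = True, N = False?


H = True, L = True, N = False
Step 1: H ⊕ L = True XOR True = False
Step 2: False ⊕ N = False XOR False = False
XOR is true when an odd number of operands are true.

False


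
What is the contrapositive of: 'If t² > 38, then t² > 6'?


Original: If t² > 38, then t² > 6
Contrapositive: If ¬Q, then ¬P
Negate Q: not (t² > 6)
Negate P: not (t² > 38)

If not (t² > 6), then not (t² > 38).


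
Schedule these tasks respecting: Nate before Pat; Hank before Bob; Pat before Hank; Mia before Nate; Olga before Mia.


Constraints: Nate before Pat; Hank before Bob; Pat before Hank; Mia before Nate; Olga before Mia
Method: repeatedly schedule the remaining task that has no remaining task required before it.
  Step 1: remaining {Nate, Pat, Bob, Mia, Olga, Hank}; every task except Olga still has a predecessor pending → schedule Olga.
  Step 2: remaining {Nate, Pat, Bob, Mia, Hank}; every task except Mia still has a predecessor pending → schedule Mia.
  Step 3: remaining {Nate, Pat, Bob, Hank}; every task except Nate still has a predecessor pending → schedule Nate.
  Step 4: remaining {Pat, Bob, Hank}; every task except Pat still has a predecessor pending → schedule Pat.
  Step 5: remaining {Bob, Hank}; every task except Hank still has a predecessor pending → schedule Hank.
  Step 6: only Bob remains → schedule Bob.
Resulting order:

Olga → Mia → Nate → Pat → Hank → Bob


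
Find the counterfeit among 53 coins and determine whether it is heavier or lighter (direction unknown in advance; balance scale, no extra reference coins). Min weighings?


Let n = 53. 106 possibilities (n coins × lighter/heavier); each weighing has 3 outcomes.
Bound for k weighings: say the first weighing puts j coins on each pan. If it tips, the 2j weighed coins remain suspects (each with a known direction) and k-1 weighings give 3^(k-1) outcomes; 3^(k-1) is odd, so 2j ≤ 3^(k-1) - 1. If it balances, the n - 2j unweighed coins remain with direction unknown: 2(n - 2j) ≤ 3^(k-1) - 1 by the same parity argument. Adding, n ≤ (3^(k-1) - 1) + (3^(k-1) - 1)/2 = (3^k - 3)/2, and the classical three-group strategy achieves this (3 coins in 2 weighings, 12 in 3, 39 in 4, 120 in 5).
So we need the smallest k with (3^k - 3)/2 ≥ 53.
k = 4: (3^4 - 3)/2 = 39 < 53 ✗
k = 5: (3^5 - 3)/2 = 120 ≥ 53 ✓

5


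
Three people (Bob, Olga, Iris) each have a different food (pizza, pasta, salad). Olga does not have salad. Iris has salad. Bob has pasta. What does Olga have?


From clues:
  Iris → salad
  Bob → pasta
By elimination, Olga gets the remaining.

pizza


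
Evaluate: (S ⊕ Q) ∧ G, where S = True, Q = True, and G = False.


S = True, Q = True, G = False
Step 1: S ⊕ Q = True XOR True = False
Step 2: False ∧ G = False AND False = False
XOR true when exactly one of S,Q is true; then AND with G.

False


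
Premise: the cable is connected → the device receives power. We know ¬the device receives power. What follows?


Modus tollens: P → Q, ¬Q ⊢ ¬P
P: the cable is connected
Q: the device receives power
We have P → Q and Q is false.
By modus tollens, P must be false.

It is not the case that the cable is connected


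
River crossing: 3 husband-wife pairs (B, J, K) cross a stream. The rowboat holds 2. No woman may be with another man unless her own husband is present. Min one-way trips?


Label couples B, J, K (H = husband, W = wife).
Counting alone: 6 people, the rowboat carries 2 and someone must bring it back, so each round trip nets at most +1 on the far side until the last crossing → at least 9 trips. The jealousy constraint makes 9 impossible; the shortest valid schedule has 11:
1. WB+WJ →  (far: WB,WJ; near: HB,HJ,HK,WK)
2. WB ←       (far: WJ; near: HB,HJ,HK,WB,WK)
3. WB+WK →  (far: WB,WJ,WK; near: HB,HJ,HK)
4. WB ←       (far: WJ,WK; near: HB,HJ,HK,WB)
5. HJ+HK →  (far: HJ,WJ,HK,WK; near: HB,WB)
6. HJ+WJ ←  (far: HK,WK; near: HB,WB,HJ,WJ)
7. HB+HJ →  (far: HB,HJ,HK,WK; near: WB,WJ)
8. WK ←       (far: HB,HJ,HK; near: WB,WJ,WK)
9. WB+WJ →  (far: HB,WB,HJ,WJ,HK; near: WK)
10. HK ←      (far: HB,WB,HJ,WJ; near: HK,WK)
11. HK+WK → (far: all six; near: empty)
In every state each wife is either with her husband or with no other man.
Minimum trips = 11

11


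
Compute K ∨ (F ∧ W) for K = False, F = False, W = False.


K = False, F = False, W = False
Step 1: F ∧ W = False AND False = False
Step 2: K ∨ False = False OR False = False
AND evaluated first (higher precedence); then OR applied.

False


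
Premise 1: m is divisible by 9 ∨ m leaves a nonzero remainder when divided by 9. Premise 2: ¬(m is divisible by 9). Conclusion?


Disjunctive syllogism: P ∨ Q, ¬P ⊢ Q
Disjunction: m is divisible by 9 ∨ m leaves a nonzero remainder when divided by 9
We know it is not the case that m is divisible by 9.
By disjunctive syllogism, the other disjunct must be true.

m leaves a nonzero remainder when divided by 9


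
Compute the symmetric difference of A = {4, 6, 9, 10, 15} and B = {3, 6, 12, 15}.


A = {4, 6, 9, 10, 15}
B = {3, 6, 12, 15}
Operation: symmetric difference
In A only: [4, 9, 10], in B only: [3, 12]

{3, 4, 9, 10, 12}


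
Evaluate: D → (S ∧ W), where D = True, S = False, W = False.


D = True, S = False, W = False
Step 1: S ∧ W = False AND False = False
Step 2: D → (False): false only when D=True and consequent=False.
Result: False

False


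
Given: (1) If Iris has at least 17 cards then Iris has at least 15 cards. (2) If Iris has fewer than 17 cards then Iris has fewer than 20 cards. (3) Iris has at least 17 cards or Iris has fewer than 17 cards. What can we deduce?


Constructive dilemma: (P → Q) ∧ (R → S), P ∨ R ⊢ Q ∨ S
Premise 1: Iris has at least 17 cards → Iris has at least 15 cards
Premise 2: Iris has fewer than 17 cards → Iris has fewer than 20 cards
Premise 3: Iris has at least 17 cards ∨ Iris has fewer than 17 cards
Case 1: Assuming Iris has at least 17 cards, then by Premise 1, Iris has at least 15 cards.
Case 2: Assuming Iris has fewer than 17 cards, then by Premise 2, Iris has fewer than 20 cards.
Since one of Iris has at least 17 cards or Iris has fewer than 17 cards must hold, we get Iris has at least 15 cards or Iris has fewer than 20 cards.

Iris has at least 15 cards or Iris has fewer than 20 cards.


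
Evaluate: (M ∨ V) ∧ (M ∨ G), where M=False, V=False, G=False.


M = False, V = False, G = False
Expression: (M ∨ V) ∧ (M ∨ G)
Step 1: M ∨ V = False OR False = False
Step 2: M ∨ G = False OR False = False
Step 3: (False) ∧ (False) = False AND False = False

False


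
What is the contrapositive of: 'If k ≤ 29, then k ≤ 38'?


Original: If k ≤ 29, then k ≤ 38
Contrapositive: If ¬Q, then ¬P
Negate Q: not (k ≤ 38)
Negate P: not (k ≤ 29)

If not (k ≤ 38), then not (k ≤ 29).


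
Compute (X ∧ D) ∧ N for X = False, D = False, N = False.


X = False, D = False, N = False
Step 1: X ∧ D = False AND False = False
Step 2: False ∧ N = False AND False = False
AND is true only when ALL operands are true.

False


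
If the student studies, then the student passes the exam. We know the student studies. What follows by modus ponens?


Modus ponens: P → Q, P ⊢ Q
P: the student studies
Q: the student passes the exam
We have P → Q and P is true.
By modus ponens, Q must be true.

The student passes the exam


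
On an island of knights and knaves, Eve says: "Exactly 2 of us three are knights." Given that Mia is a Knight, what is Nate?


Eve claims exactly 2 knights among Eve, Mia, Nate.
Given: Mia is a Knight.

Case 1: Eve is a Knight (tells truth)
  Then exactly 2 of the three are knights.
  Counting Eve, Mia: 2 knight(s) so far. Need 0 more → Nate = Knave.
Case 2: Eve is a Knave (lies)
  Then the count is NOT 2.
  If Nate = Knight, count = 2 = 2 → claim would be true, contradicts lie.
  If Nate = Knave, count = 1 ≠ 2 → lie confirmed ✓

Nate is a Knave.

Knave


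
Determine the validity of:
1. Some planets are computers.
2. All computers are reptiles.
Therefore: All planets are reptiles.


Premise 1: Some planets are computers.
Premise 2: All computers are reptiles.
Conclusion: All planets are reptiles.
Fallacy: illicit minor. The minor term (planets) is distributed in the conclusion ('All planets ...') but undistributed in its premise ('Some planets are computers' doesn't cover all planets).
Only 'Some planets are reptiles' follows, not 'All'.

Invalid


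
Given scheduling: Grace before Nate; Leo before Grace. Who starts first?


Constraints: Grace before Nate; Leo before Grace
The first task can have nothing scheduled before it, so it must never appear on the right of a 'before'.
Tasks appearing after some 'before': Nate, Grace.
The only task not in that list is Leo → it is first.

Leo


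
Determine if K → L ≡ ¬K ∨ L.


Expression 1: K → L
Expression 2: ¬K ∨ L
Truth table (K L | Expr1 Expr2):
  T T |   T     T
  T F |   F     F
  F T |   T     T
  F F |   T     T
All 4 rows agree, so the expressions are logically equivalent.

Yes


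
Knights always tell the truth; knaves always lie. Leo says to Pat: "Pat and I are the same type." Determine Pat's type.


Leo says: "Pat and I are the same type."
Case 1: Leo is a Knight (truth-teller)
  Statement is true → they ARE the same → Pat is also a Knight
Case 2: Leo is a Knave (liar)
  Statement is false → they are NOT the same → Pat is a Knight
In both cases, Pat is a Knight.

Knight


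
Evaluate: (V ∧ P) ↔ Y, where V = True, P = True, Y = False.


V = True, P = True, Y = False
Step 1: V ∧ P = True AND True = True
Step 2: (True) ↔ Y: true when both sides have same truth value.
Result: True ↔ False = False

False


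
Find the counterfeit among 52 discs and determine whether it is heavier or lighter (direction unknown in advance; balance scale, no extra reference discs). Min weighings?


Let n = 52. 104 possibilities (n discs × lighter/heavier); each weighing has 3 outcomes.
Bound for k weighings: say the first weighing puts j discs on each pan. If it tips, the 2j weighed discs remain suspects (each with a known direction) and k-1 weighings give 3^(k-1) outcomes; 3^(k-1) is odd, so 2j ≤ 3^(k-1) - 1. If it balances, the n - 2j unweighed discs remain with direction unknown: 2(n - 2j) ≤ 3^(k-1) - 1 by the same parity argument. Adding, n ≤ (3^(k-1) - 1) + (3^(k-1) - 1)/2 = (3^k - 3)/2, and the classical three-group strategy achieves this (3 discs in 2 weighings, 12 in 3, 39 in 4, 120 in 5).
So we need the smallest k with (3^k - 3)/2 ≥ 52.
k = 4: (3^4 - 3)/2 = 39 < 52 ✗
k = 5: (3^5 - 3)/2 = 120 ≥ 52 ✓

5


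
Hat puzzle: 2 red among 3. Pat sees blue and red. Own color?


Total red = 2, seen red = 1
Own red = 2 - 1 = 1
Pat's hat is red.

red


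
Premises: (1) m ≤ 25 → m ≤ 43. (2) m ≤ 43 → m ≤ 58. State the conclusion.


Hypothetical syllogism: P → Q, Q → R ⊢ P → R
Premise 1: m ≤ 25 → m ≤ 43
Premise 2: m ≤ 43 → m ≤ 58
Chain the implications: the middle term (m ≤ 43) links the two.
Conclusion: If m ≤ 25, then m ≤ 58.

If m ≤ 25, then m ≤ 58.


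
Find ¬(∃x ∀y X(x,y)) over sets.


Original: ∃x ∀y X(x,y)
Rule: ¬∀→∃, ¬∃→∀, negate predicate.
Negation: ∀x ∃y ¬X(x,y)

∀x ∃y ¬X(x,y)


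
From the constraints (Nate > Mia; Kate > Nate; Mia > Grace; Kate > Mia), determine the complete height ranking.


Constraints: Nate > Mia; Kate > Nate; Mia > Grace; Kate > Mia
Method: at each step, the next-highest is the one remaining person who never appears on the smaller side of a constraint between remaining people.
  Step 1: remaining {Kate, Nate, Mia, Grace}; on the smaller side: {Nate, Mia, Grace} → Kate is next (Kate > Nate; Kate > Mia).
  Step 2: remaining {Nate, Mia, Grace}; on the smaller side: {Mia, Grace} → Nate is next (Nate > Mia).
  Step 3: remaining {Mia, Grace}; on the smaller side: {Grace} → Mia is next (Mia > Grace).
  Step 4: only Grace remains → lowest.
Final ranking (highest to lowest):

Kate > Nate > Mia > Grace


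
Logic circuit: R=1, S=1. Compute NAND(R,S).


R AND S = 1
NOT(1) = 0

0


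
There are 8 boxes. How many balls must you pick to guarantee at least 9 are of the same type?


Pigeonhole: to guarantee k in one of n categories, need (k-1)×n + 1.
k = 9, n = 8
Minimum = (9-1) × 8 + 1 = 8 × 8 + 1

65


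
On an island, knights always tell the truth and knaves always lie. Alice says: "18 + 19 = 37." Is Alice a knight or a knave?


Statement: "18 + 19 = 37."
Actual: 18 + 19 = 37
Claimed: 37
Statement is TRUE → Alice tells the truth → Knight

Knight


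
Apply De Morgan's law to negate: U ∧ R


De Morgan's law: ¬(P ∧ Q) ≡ ¬P ∨ ¬Q
¬(U ∧ R) = ¬U ∨ ¬R

¬U ∨ ¬R


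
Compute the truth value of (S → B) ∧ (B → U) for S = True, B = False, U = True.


S = True, B = False, U = True
Step 1: S → B is false only when S=True and B=False. Result: False
Step 2: B → U is false only when B=True and U=False. Result: True
Step 3: False ∧ True = False

False
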